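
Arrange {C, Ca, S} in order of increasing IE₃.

S < C < Ca

IE_3 is the cost of taking one more electron from the +2 cation: C²⁺ still has 2 valence electrons; Ca²⁺ is the bare [Ar] core; S²⁺ still has 4 valence electrons.
Pulling an electron out of a noble-gas core costs far more than removing a remaining valence electron, so Ca sits at the high end of IE_3.
Valence configurations: C²⁺ [He]2s², S²⁺ [Ne]3s²3p².
The numbers (kJ/mol): C 4620, Ca 4912, S 3357.
So the third ionization energies run S < C < Ca.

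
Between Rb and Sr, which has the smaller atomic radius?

Rb is in period 5, group 1; Sr is in period 5, group 2.
Moving right in a period, electrons are added to the same shell under a stronger nuclear pull, so atoms get smaller; moving down, a new shell is opened and atoms get larger.
All lie in period 5, so atomic radius increases right to left.
So Sr has the smaller atomic radius (Sr < Rb).

Sr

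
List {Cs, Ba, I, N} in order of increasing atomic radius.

N, I, Ba, Cs

N is in period 2, group 15; I is in period 5, group 17; Cs is in period 6, group 1; Ba is in period 6, group 2.
Atomic radius shrinks across a period as nuclear charge pulls the same shell inward, and grows down a group as new shells are added.
Here both period and group differ, so the two effects have to be weighed against each other.
I > N: the two effects oppose for this pair; the down-group effect wins (133 vs 71 pm).
Ba > I: both effects reinforce here, so Ba is clearly the larger of the two.
Cs > Ba: both are in period 6; the period trend gives Cs the larger value.
Tabulated atomic radius (pm): N 71, I 133, Cs 232, Ba 196.
So from smallest to largest: N < I < Ba < Cs.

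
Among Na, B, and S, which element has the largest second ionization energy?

Consider each +1 ion: Na⁺ is the bare [Ne] core; B⁺ still has 2 valence electrons; S⁺ still has 5 valence electrons.
Pulling an electron out of a noble-gas core costs far more than removing a remaining valence electron, so Na sits at the high end of IE_2.
Valence configurations: B⁺ [He]2s², S⁺ [Ne]3s²3p³.
The numbers (kJ/mol): Na 4562, B 2427, S 2252.
Overall IE_2 order: S < B < Na.

Na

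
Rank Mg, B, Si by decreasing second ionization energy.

B, Si, Mg

Consider each +1 ion: Mg⁺ still has 1 valence electron; B⁺ still has 2 valence electrons; Si⁺ still has 3 valence electrons.
All are still removing valence electrons, so compare the +1 ions as you would atoms: IE_2 generally rises across a period (higher Z_eff) and falls down a group (larger shell), subject to the usual subshell exceptions.
Valence configurations: Mg⁺ [Ne]3s¹, B⁺ [He]2s², Si⁺ [Ne]3s²3p¹.
Tabulated IE_2 (kJ/mol): Mg 1451, B 2427, Si 1577.
Overall IE_2 order: Mg < Si < B.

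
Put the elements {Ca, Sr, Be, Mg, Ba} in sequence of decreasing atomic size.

Ba, Sr, Ca, Mg, Be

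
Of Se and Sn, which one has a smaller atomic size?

Se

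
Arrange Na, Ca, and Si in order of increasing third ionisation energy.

IE_3 is the cost of taking one more electron from the +2 cation: Na²⁺ is already 1 electron into the core; Ca²⁺ is the bare [Ar] core; Si²⁺ still has 2 valence electrons.
Core electrons are held far more tightly than valence electrons, so Ca and Na top the IE_3 order.
Approximate IE_3 values (kJ/mol): Na 6910, Ca 4912, Si 3232.
So the third ionization energies run Si < Ca < Na.

Si < Ca < Na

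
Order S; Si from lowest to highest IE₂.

Consider each +1 ion: S⁺ still has 5 valence electrons; Si⁺ still has 3 valence electrons.
All are still removing valence electrons, so compare the +1 ions as you would atoms: IE_2 generally rises across a period (higher Z_eff) and falls down a group (larger shell), subject to the usual subshell exceptions.
Valence configurations: S⁺ [Ne]3s²3p³, Si⁺ [Ne]3s²3p¹.
Approximate IE_2 values (kJ/mol): S 2252, Si 1577.
Putting it together, IE_2: Si < S.

Si < S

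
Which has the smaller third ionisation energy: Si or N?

IE_3 is the cost of taking one more electron from the +2 cation: Si²⁺ still has 2 valence electrons; N²⁺ still has 3 valence electrons.
All are still removing valence electrons, so compare the +2 ions as you would atoms: IE_3 generally rises across a period (higher Z_eff) and falls down a group (larger shell), subject to the usual subshell exceptions.
Valence configurations: Si²⁺ [Ne]3s², N²⁺ [He]2s²2p¹.
Approximate IE_3 values (kJ/mol): Si 3232, N 4578.
Putting it together, IE_3: Si < N.

Si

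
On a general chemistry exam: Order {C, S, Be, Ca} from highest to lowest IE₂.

IE_2 is the cost of taking one more electron from the +1 cation: C⁺ still has 3 valence electrons; S⁺ still has 5 valence electrons; Be⁺ still has 1 valence electron; Ca⁺ still has 1 valence electron.
All are still removing valence electrons, so compare the +1 ions as you would atoms: IE_2 generally rises across a period (higher Z_eff) and falls down a group (larger shell), subject to the usual subshell exceptions.
Valence configurations: C⁺ [He]2s²2p¹, S⁺ [Ne]3s²3p³, Be⁺ [He]2s¹, Ca⁺ [Ar]4s¹.
Approximate IE_2 values (kJ/mol): C 2353, S 2252, Be 1757, Ca 1145.
Hence IE_2: Ca < Be < S < C.

C > S > Be > Ca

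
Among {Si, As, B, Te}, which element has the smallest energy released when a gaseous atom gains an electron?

B

EA tends to increase across a period and decrease down a group, though the pattern is less regular than for IE or radius.
A diagonal step moves right (one effect) and down (the opposite effect) at once.
As > B: the two effects oppose for this pair; the across-period effect wins (78 vs 27 kJ/mol).
Si > As: period and group pull opposite ways; the down-group shift dominates (134 vs 78 kJ/mol).
Te > Si: the two effects oppose for this pair; the across-period effect wins (190 vs 134 kJ/mol).
For reference (kJ/mol): B 27, Si 134, As 78, Te 190.
The smallest energy released when a gaseous atom gains an electron among these belongs to B.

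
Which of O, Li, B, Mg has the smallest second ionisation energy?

Consider each +1 ion: O⁺ still has 5 valence electrons; Li⁺ is the bare [He] core; B⁺ still has 2 valence electrons; Mg⁺ still has 1 valence electron.
Pulling an electron out of a noble-gas core costs far more than removing a remaining valence electron, so Li sits at the high end of IE_2.
Valence configurations: O⁺ [He]2s²2p³, B⁺ [He]2s², Mg⁺ [Ne]3s¹.
Tabulated IE_2 (kJ/mol): O 3388, Li 7298, B 2427, Mg 1451.
Putting it together, IE_2: Mg < B < O < Li.

Mg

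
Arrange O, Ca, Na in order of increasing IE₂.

IE_2 is the cost of taking one more electron from the +1 cation: O⁺ still has 5 valence electrons; Ca⁺ still has 1 valence electron; Na⁺ is the bare [Ne] core.
Pulling an electron out of a noble-gas core costs far more than removing a remaining valence electron, so Na sits at the high end of IE_2.
Valence configurations: O⁺ [He]2s²2p³, Ca⁺ [Ar]4s¹.
Tabulated IE_2 (kJ/mol): O 3388, Ca 1145, Na 4562.
Hence IE_2: Ca < O < Na.

Ca < O < Na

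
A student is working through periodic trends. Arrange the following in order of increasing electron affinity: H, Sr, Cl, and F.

H is in period 1, group 1; F is in period 2, group 17; Cl is in period 3, group 17; Sr is in period 5, group 2.
Electron affinity generally becomes more exothermic across a period toward the halogens and less exothermic down a group.
Here both period and group differ, so the two effects have to be weighed against each other.
H > Sr: period and group pull opposite ways; the down-group shift dominates (73 vs 5 kJ/mol).
F > H: period and group pull opposite ways; the across-period shift dominates (328 vs 73 kJ/mol).
Cl > F: this pair runs against the simple trend — see the exception note.
Note the exception: Cl has a higher electron affinity than F, contrary to the simple trend — F's small 2p subshell makes the incoming electron feel strong e⁻–e⁻ repulsion, so Cl actually releases more energy on gaining an electron.
Approximate values (kJ/mol): H 73, F 328, Cl 349, Sr 5.
So from lowest to highest: Sr < H < F < Cl.

Sr, H, F, Cl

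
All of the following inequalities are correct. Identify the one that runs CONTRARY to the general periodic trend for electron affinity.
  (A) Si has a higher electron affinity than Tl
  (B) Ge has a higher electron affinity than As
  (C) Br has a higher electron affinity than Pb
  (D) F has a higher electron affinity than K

The general trend: electron affinity increases across a period and decreases down a group.
(A) Si (period 3, group 14) vs Tl (period 6, group 13): the stated order agrees with the simple trend.
(B) Ge (period 4, group 14) vs As (period 4, group 15): the stated order contradicts the simple trend.
(C) Br (period 4, group 17) vs Pb (period 6, group 14): the stated order agrees with the simple trend.
(D) F (period 2, group 17) vs K (period 4, group 1): the stated order agrees with the simple trend.
The exception is (B): adding an electron to As's half-filled 4p³ is unfavourable, so Ge (4p²) has the more exothermic EA.

(B)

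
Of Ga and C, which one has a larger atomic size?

Ga

C is in period 2, group 14; Ga is in period 4, group 13.
Moving right in a period, electrons are added to the same shell under a stronger nuclear pull, so atoms get smaller; moving down, a new shell is opened and atoms get larger.
Here both period and group differ, so the two effects have to be weighed against each other.
Ga > C: both effects reinforce here, so Ga is clearly the larger of the two.
Tabulated atomic radius (pm): C 75, Ga 124.
So Ga has the larger atomic size (Ga > C).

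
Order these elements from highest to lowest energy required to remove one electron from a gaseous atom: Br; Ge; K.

K is in period 4, group 1; Ge is in period 4, group 14; Br is in period 4, group 17.
First ionization energy rises across a period (greater Z_eff holds electrons more tightly) and falls down a group (valence electrons are farther from the nucleus).
All lie in period 4, so first ionization energy increases left to right.
So from highest to lowest: Br > Ge > K.

Br > Ge > K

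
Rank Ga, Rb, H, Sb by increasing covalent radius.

H is in period 1, group 1; Ga is in period 4, group 13; Rb is in period 5, group 1; Sb is in period 5, group 15.
Across a period the added protons contract the valence shell; down a group each new principal shell makes the atom larger.
These span different periods and groups, so the two trends combine.
Ga > H: the two effects oppose for this pair; the down-group effect wins (124 vs 32 pm).
Sb > Ga: the two effects oppose for this pair; the down-group effect wins (140 vs 124 pm).
Rb > Sb: both are in period 5; the period trend gives Rb the larger value.
For reference (pm): H 32, Ga 124, Rb 210, Sb 140.
So from smallest to largest: H < Ga < Sb < Rb.

H < Ga < Sb < Rb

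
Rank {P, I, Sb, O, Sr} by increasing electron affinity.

O is in period 2, group 16; P is in period 3, group 15; Sr is in period 5, group 2; Sb is in period 5, group 15; I is in period 5, group 17.
Adding an electron releases more energy for atoms nearer the top right (short of the noble gases).
Here both period and group differ, so the two effects have to be weighed against each other.
P > Sr: relative to Sr, both the across-period and down-group shifts push P's electron affinity up.
Sb > P: this pair runs against the simple trend — see the exception note.
O > Sb: relative to Sb, both the across-period and down-group shifts push O's electron affinity up.
I > O: the two effects oppose for this pair; the across-period effect wins (295 vs 141 kJ/mol).
Note the exception: Sb has a higher electron affinity than P, contrary to the simple trend — both are half-filled np³, but the pairing/repulsion penalty for the added electron shrinks as the p orbitals become larger and more diffuse down the group, and for Sb that outweighs the weaker nuclear attraction.
Approximate values (kJ/mol): O 141, P 72, Sr 5, Sb 103, I 295.
So from lowest to highest: Sr < P < Sb < O < I.

Sr < P < Sb < O < I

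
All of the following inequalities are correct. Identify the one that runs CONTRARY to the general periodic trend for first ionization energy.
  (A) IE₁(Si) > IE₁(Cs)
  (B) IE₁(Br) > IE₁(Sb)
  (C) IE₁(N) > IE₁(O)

(C)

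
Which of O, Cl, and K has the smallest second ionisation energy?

Cl

Consider each +1 ion: O⁺ still has 5 valence electrons; Cl⁺ still has 6 valence electrons; K⁺ is the bare [Ar] core.
Usually core removal costs more than valence removal, but here the competition is close: a tightly held n=2 valence electron can cost more to remove than an n=3 core electron, so the actual values have to decide it.
Valence configurations: O⁺ [He]2s²2p³, Cl⁺ [Ne]3s²3p⁴.
Tabulated IE_2 (kJ/mol): O 3388, Cl 2298, K 3052.
Hence IE_2: Cl < K < O.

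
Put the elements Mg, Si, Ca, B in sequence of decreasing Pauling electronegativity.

EN rises left→right (higher Z_eff, smaller atoms) and falls top→bottom (larger, more shielded atoms).
Neither a single period nor a single group — weigh both effects.
Mg > Ca: they share group 2; the group trend gives Mg the larger value.
Si > Mg: both are in period 3; the period trend gives Si the larger value.
B > Si: period and group pull opposite ways; the down-group shift dominates (2.04 vs 1.90).
Tabulated electronegativity (Pauling): B 2.04, Mg 1.31, Si 1.90, Ca 1.00.
So from highest to lowest: B > Si > Mg > Ca.

B, Si, Mg, Ca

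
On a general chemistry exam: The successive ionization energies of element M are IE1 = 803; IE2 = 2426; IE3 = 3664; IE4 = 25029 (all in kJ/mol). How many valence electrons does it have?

3

Look for the largest jump between consecutive ionization energies: IE4/IE3 ≈ 6.8, far larger than any earlier ratio.
That jump marks the point where a core electron is being removed. So the atom has 3 valence electrons.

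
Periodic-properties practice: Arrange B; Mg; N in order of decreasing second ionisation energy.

N > B > Mg

IE_2 is the cost of taking one more electron from the +1 cation: B⁺ still has 2 valence electrons; Mg⁺ still has 1 valence electron; N⁺ still has 4 valence electrons.
All are still removing valence electrons, so compare the +1 ions as you would atoms: IE_2 generally rises across a period (higher Z_eff) and falls down a group (larger shell), subject to the usual subshell exceptions.
Valence configurations: B⁺ [He]2s², Mg⁺ [Ne]3s¹, N⁺ [He]2s²2p².
The numbers (kJ/mol): B 2427, Mg 1451, N 2856.
Overall IE_2 order: Mg < B < N.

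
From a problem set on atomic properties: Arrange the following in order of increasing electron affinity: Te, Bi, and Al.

Al, Bi, Te

Atoms with high Z_eff and room in the valence shell (especially the halogens) have the most exothermic electron affinities.
Neither a single period nor a single group — weigh both effects.
Bi > Al: period and group pull opposite ways; the across-period shift dominates (91 vs 42 kJ/mol).
Te > Bi: both effects reinforce here, so Te is clearly the higher of the two.
Tabulated electron affinity (kJ/mol): Al 42, Te 190, Bi 91.
So from lowest to highest: Al < Bi < Te.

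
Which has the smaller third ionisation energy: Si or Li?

Si

After 2 electrons have been removed, what remains? Si²⁺ still has 2 valence electrons; Li²⁺ is already 1 electron into the core.
Core electrons are held far more tightly than valence electrons, so Li tops the IE_3 order.
Tabulated IE_3 (kJ/mol): Si 3232, Li 11815.
Putting it together, IE_3: Si < Li.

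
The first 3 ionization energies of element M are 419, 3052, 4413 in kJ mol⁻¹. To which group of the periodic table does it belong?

Look for the largest jump between consecutive ionization energies: IE2/IE1 ≈ 7.3, far larger than any earlier ratio.
That jump marks the point where a core electron is being removed. So the atom has 1 valence electron.
A main-group element with 1 valence electron is in group 1.

Group 1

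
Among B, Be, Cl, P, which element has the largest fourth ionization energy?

After 3 electrons have been removed, what remains? B³⁺ is the bare [He] core; Be³⁺ is already 1 electron into the core; Cl³⁺ still has 4 valence electrons; P³⁺ still has 2 valence electrons.
Pulling an electron out of a noble-gas core costs far more than removing a remaining valence electron, so Be and B sit at the high end of IE_4.
Valence configurations: Cl³⁺ [Ne]3s²3p², P³⁺ [Ne]3s².
Tabulated IE_4 (kJ/mol): B 25026, Be 21007, Cl 5159, P 4964.
Overall IE_4 order: P < Cl < Be < B.

B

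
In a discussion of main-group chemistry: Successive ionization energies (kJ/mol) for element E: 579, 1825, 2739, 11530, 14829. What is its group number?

Group 13

Look for the largest jump between consecutive ionization energies: IE4/IE3 ≈ 4.2, far larger than any earlier ratio.
That jump marks the point where a core electron is being removed. So the atom has 3 valence electrons.
A main-group element with 3 valence electrons is in group 13.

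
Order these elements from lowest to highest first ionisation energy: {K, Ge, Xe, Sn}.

K < Sn < Ge < Xe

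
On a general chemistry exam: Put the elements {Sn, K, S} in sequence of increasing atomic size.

S, Sn, K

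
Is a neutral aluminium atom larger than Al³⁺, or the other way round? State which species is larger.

Al

Forming Al³⁺ removes 3 electrons from Al. Fewer electrons for the same nuclear charge means less shielding and a higher Z_eff on the remaining electrons, and for main-group metals the entire outer shell is lost.
A cation is smaller than its parent atom: Al³⁺ < Al.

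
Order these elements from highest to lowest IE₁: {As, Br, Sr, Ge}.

Ge is in period 4, group 14; As is in period 4, group 15; Br is in period 4, group 17; Sr is in period 5, group 2.
Across a period the outer electron is held more tightly (higher IE₁); down a group it sits in a higher shell, more shielded, and comes off more easily.
Here both period and group differ, so the two effects have to be weighed against each other.
Ge > Sr: relative to Sr, both the across-period and down-group shifts push Ge's first ionization energy up.
As > Ge: both are in period 4; the period trend gives As the larger value.
Br > As: both are in period 4; the period trend gives Br the larger value.
Approximate values (kJ/mol): Ge 762, As 947, Br 1140, Sr 550.
So from highest to lowest: Br > As > Ge > Sr.

Br > As > Ge > Sr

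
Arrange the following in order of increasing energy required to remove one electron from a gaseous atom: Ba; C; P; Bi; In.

Ba < In < Bi < P < C

C is in period 2, group 14; P is in period 3, group 15; In is in period 5, group 13; Ba is in period 6, group 2; Bi is in period 6, group 15.
Across a period the outer electron is held more tightly (higher IE₁); down a group it sits in a higher shell, more shielded, and comes off more easily.
Here both period and group differ, so the two effects have to be weighed against each other.
In > Ba: both effects reinforce here, so In is clearly the higher of the two.
Bi > In: period and group pull opposite ways; the across-period shift dominates (703 vs 558 kJ/mol).
P > Bi: P sits above Bi in group 15, so the down-group effect alone puts P higher.
C > P: period and group pull opposite ways; the down-group shift dominates (1086 vs 1012 kJ/mol).
Approximate values (kJ/mol): C 1086, P 1012, In 558, Ba 503, Bi 703.
So from lowest to highest: Ba < In < Bi < P < C.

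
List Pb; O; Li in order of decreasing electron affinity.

Atoms with high Z_eff and room in the valence shell (especially the halogens) have the most exothermic electron affinities.
Neither a single period nor a single group — weigh both effects.
Li > Pb: period and group pull opposite ways; the down-group shift dominates (60 vs 35 kJ/mol).
O > Li: both are in period 2; the period trend gives O the larger value.
For reference (kJ/mol): Li 60, O 141, Pb 35.
So from highest to lowest: O > Li > Pb.

O > Li > Pb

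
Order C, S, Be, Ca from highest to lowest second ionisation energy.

C, S, Be, Ca

The second ionization energy removes an electron from the +1 ion. For each element: C⁺ still has 3 valence electrons; S⁺ still has 5 valence electrons; Be⁺ still has 1 valence electron; Ca⁺ still has 1 valence electron.
All are still removing valence electrons, so compare the +1 ions as you would atoms: IE_2 generally rises across a period (higher Z_eff) and falls down a group (larger shell), subject to the usual subshell exceptions.
Valence configurations: C⁺ [He]2s²2p¹, S⁺ [Ne]3s²3p³, Be⁺ [He]2s¹, Ca⁺ [Ar]4s¹.
Approximate IE_2 values (kJ/mol): C 2353, S 2252, Be 1757, Ca 1145.
So the second ionization energies run Ca < Be < S < C.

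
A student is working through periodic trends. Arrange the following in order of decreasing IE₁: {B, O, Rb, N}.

N > O > B > Rb

B is in period 2, group 13; N is in period 2, group 15; O is in period 2, group 16; Rb is in period 5, group 1.
Removing the outermost electron gets harder across a period and easier down a group.
These span different periods and groups, so the two trends combine.
B > Rb: both effects reinforce here, so B is clearly the higher of the two.
O > B: O lies to the right of B in period 2, so the across-period effect alone puts O higher.
N > O: this pair runs against the simple trend — see the exception note.
Note the exception: N has a higher first ionization energy than O, contrary to the simple trend — pairing an electron in O's 2p⁴ costs repulsion energy, so O ionizes more easily than half-filled N (2p³).
For reference (kJ/mol): B 801, N 1402, O 1314, Rb 403.
So from highest to lowest: N > O > B > Rb.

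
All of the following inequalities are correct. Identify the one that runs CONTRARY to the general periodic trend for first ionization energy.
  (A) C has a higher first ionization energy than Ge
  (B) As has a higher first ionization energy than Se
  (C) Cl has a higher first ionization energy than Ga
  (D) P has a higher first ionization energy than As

(B)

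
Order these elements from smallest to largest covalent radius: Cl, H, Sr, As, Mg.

H, Cl, As, Mg, Sr

H is in period 1, group 1; Mg is in period 3, group 2; Cl is in period 3, group 17; As is in period 4, group 15; Sr is in period 5, group 2.
Atomic radius shrinks across a period as nuclear charge pulls the same shell inward, and grows down a group as new shells are added.
These span different periods and groups, so the two trends combine.
Cl > H: the two effects oppose for this pair; the down-group effect wins (99 vs 32 pm).
As > Cl: both effects reinforce here, so As is clearly the larger of the two.
Mg > As: the two effects oppose for this pair; the across-period effect wins (139 vs 121 pm).
Sr > Mg: Sr sits below Mg in group 2, so the down-group effect alone puts Sr larger.
For reference (pm): H 32, Mg 139, Cl 99, As 121, Sr 185.
So from smallest to largest: H < Cl < As < Mg < Sr.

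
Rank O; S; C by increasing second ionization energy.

The second ionization energy removes an electron from the +1 ion. For each element: O⁺ still has 5 valence electrons; S⁺ still has 5 valence electrons; C⁺ still has 3 valence electrons.
All are still removing valence electrons, so compare the +1 ions as you would atoms: IE_2 generally rises across a period (higher Z_eff) and falls down a group (larger shell), subject to the usual subshell exceptions.
Valence configurations: O⁺ [He]2s²2p³, S⁺ [Ne]3s²3p³, C⁺ [He]2s²2p¹.
Tabulated IE_2 (kJ/mol): O 3388, S 2252, C 2353.
So the second ionization energies run S < C < O.

S, C, O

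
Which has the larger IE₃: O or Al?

IE_3 is the cost of taking one more electron from the +2 cation: O²⁺ still has 4 valence electrons; Al²⁺ still has 1 valence electron.
All are still removing valence electrons, so compare the +2 ions as you would atoms: IE_3 generally rises across a period (higher Z_eff) and falls down a group (larger shell), subject to the usual subshell exceptions.
Valence configurations: O²⁺ [He]2s²2p², Al²⁺ [Ne]3s¹.
The numbers (kJ/mol): O 5300, Al 2745.
Overall IE_3 order: Al < O.

O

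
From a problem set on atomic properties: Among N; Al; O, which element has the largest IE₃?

IE_3 is the cost of taking one more electron from the +2 cation: N²⁺ still has 3 valence electrons; Al²⁺ still has 1 valence electron; O²⁺ still has 4 valence electrons.
All are still removing valence electrons, so compare the +2 ions as you would atoms: IE_3 generally rises across a period (higher Z_eff) and falls down a group (larger shell), subject to the usual subshell exceptions.
Valence configurations: N²⁺ [He]2s²2p¹, Al²⁺ [Ne]3s¹, O²⁺ [He]2s²2p².
Tabulated IE_3 (kJ/mol): N 4578, Al 2745, O 5300.
Hence IE_3: Al < N < O.

O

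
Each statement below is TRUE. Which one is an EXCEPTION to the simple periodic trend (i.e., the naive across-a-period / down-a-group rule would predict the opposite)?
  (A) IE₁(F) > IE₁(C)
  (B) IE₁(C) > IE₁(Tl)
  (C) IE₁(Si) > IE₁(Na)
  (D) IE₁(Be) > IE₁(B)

The general trend: IE₁ increases across a period and decreases down a group.
(A) F (period 2, group 17) vs C (period 2, group 14): the stated order agrees with the simple trend.
(B) C (period 2, group 14) vs Tl (period 6, group 13): the stated order agrees with the simple trend.
(C) Si (period 3, group 14) vs Na (period 3, group 1): the stated order agrees with the simple trend.
(D) Be (period 2, group 2) vs B (period 2, group 13): the stated order contradicts the simple trend.
The exception is (D): removing B's lone 2p electron is easier than breaking Be's filled 2s².

(D)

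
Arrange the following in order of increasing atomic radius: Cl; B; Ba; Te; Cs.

Across a period the added protons contract the valence shell; down a group each new principal shell makes the atom larger.
Here both period and group differ, so the two effects have to be weighed against each other.
Cl > B: the two effects oppose for this pair; the down-group effect wins (99 vs 85 pm).
Te > Cl: both effects reinforce here, so Te is clearly the larger of the two.
Ba > Te: relative to Te, both the across-period and down-group shifts push Ba's atomic radius up.
Cs > Ba: Cs lies to the left of Ba in period 6, so the across-period effect alone puts Cs larger.
Tabulated atomic radius (pm): B 85, Cl 99, Te 136, Cs 232, Ba 196.
So from smallest to largest: B < Cl < Te < Ba < Cs.

B, Cl, Te, Ba, Cs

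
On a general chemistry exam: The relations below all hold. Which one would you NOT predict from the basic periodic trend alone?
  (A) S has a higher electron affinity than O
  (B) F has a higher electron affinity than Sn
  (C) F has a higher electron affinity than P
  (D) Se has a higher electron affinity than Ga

The general trend: electron affinity increases across a period and decreases down a group.
(A) S (period 3, group 16) vs O (period 2, group 16): the stated order contradicts the simple trend.
(B) F (period 2, group 17) vs Sn (period 5, group 14): the stated order agrees with the simple trend.
(C) F (period 2, group 17) vs P (period 3, group 15): the stated order agrees with the simple trend.
(D) Se (period 4, group 16) vs Ga (period 4, group 13): the stated order agrees with the simple trend.
The exception is (A): the compact 2p subshell of O repels the added electron more than S's larger 3p does.

(A)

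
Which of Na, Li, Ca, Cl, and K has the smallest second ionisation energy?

Ca

IE_2 is the cost of taking one more electron from the +1 cation: Na⁺ is the bare [Ne] core; Li⁺ is the bare [He] core; Ca⁺ still has 1 valence electron; Cl⁺ still has 6 valence electrons; K⁺ is the bare [Ar] core.
Breaking into a closed-shell core is much more expensive than removing a leftover valence electron — K, Na and Li have the largest IE_2 here.
Valence configurations: Ca⁺ [Ar]4s¹, Cl⁺ [Ne]3s²3p⁴.
Approximate IE_2 values (kJ/mol): Na 4562, Li 7298, Ca 1145, Cl 2298, K 3052.
So the second ionization energies run Ca < Cl < K < Na < Li.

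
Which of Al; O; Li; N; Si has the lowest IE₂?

Si

IE_2 is the cost of taking one more electron from the +1 cation: Al⁺ still has 2 valence electrons; O⁺ still has 5 valence electrons; Li⁺ is the bare [He] core; N⁺ still has 4 valence electrons; Si⁺ still has 3 valence electrons.
Pulling an electron out of a noble-gas core costs far more than removing a remaining valence electron, so Li sits at the high end of IE_2.
Valence configurations: Al⁺ [Ne]3s², O⁺ [He]2s²2p³, N⁺ [He]2s²2p², Si⁺ [Ne]3s²3p¹.
Si⁺ loses a lone 3p electron whereas Al⁺ must break into a filled 3s² pair, so IE_2(Al) > IE_2(Si) even though Si has the higher nuclear charge.
Tabulated IE_2 (kJ/mol): Al 1817, O 3388, Li 7298, N 2856, Si 1577.
Hence IE_2: Si < Al < N < O < Li.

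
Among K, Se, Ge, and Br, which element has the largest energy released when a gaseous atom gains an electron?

Br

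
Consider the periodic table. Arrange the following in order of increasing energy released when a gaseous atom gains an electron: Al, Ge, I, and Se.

Al < Ge < Se < I

Electron affinity generally becomes more exothermic across a period toward the halogens and less exothermic down a group.
Neither a single period nor a single group — weigh both effects.
Ge > Al: the two effects oppose for this pair; the across-period effect wins (119 vs 42 kJ/mol).
Se > Ge: Se lies to the right of Ge in period 4, so the across-period effect alone puts Se higher.
I > Se: the two effects oppose for this pair; the across-period effect wins (295 vs 195 kJ/mol).
Tabulated electron affinity (kJ/mol): Al 42, Ge 119, Se 195, I 295.
So from lowest to highest: Al < Ge < Se < I.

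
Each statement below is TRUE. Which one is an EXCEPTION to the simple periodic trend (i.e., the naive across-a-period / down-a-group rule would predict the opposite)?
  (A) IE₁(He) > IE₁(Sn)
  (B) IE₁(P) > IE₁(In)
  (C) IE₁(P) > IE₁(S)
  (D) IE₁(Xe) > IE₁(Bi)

The general trend: IE₁ increases across a period and decreases down a group.
(A) He (period 1, group 18) vs Sn (period 5, group 14): the stated order agrees with the simple trend.
(B) P (period 3, group 15) vs In (period 5, group 13): the stated order agrees with the simple trend.
(C) P (period 3, group 15) vs S (period 3, group 16): the stated order contradicts the simple trend.
(D) Xe (period 5, group 18) vs Bi (period 6, group 15): the stated order agrees with the simple trend.
The exception is (C): S (3p⁴) ionizes more easily than half-filled P (3p³) because the paired 3p electron in S is pushed out by e⁻–e⁻ repulsion.

(C)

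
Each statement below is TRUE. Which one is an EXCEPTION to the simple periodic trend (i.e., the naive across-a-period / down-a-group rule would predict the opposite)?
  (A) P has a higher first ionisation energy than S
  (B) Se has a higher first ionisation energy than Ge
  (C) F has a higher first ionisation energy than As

(A)

The general trend: first ionisation energy increases across a period and decreases down a group.
(A) P (period 3, group 15) vs S (period 3, group 16): the stated order contradicts the simple trend.
(B) Se (period 4, group 16) vs Ge (period 4, group 14): the stated order agrees with the simple trend.
(C) F (period 2, group 17) vs As (period 4, group 15): the stated order agrees with the simple trend.
The exception is (A): S (3p⁴) ionizes more easily than half-filled P (3p³) because the paired 3p electron in S is pushed out by e⁻–e⁻ repulsion.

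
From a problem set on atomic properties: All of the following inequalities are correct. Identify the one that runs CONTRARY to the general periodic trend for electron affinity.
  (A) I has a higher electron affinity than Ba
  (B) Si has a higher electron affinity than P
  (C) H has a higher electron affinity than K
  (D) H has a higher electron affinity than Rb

(B)

The general trend: electron affinity increases across a period and decreases down a group.
(A) I (period 5, group 17) vs Ba (period 6, group 2): the stated order agrees with the simple trend.
(B) Si (period 3, group 14) vs P (period 3, group 15): the stated order contradicts the simple trend.
(C) H (period 1, group 1) vs K (period 4, group 1): the stated order agrees with the simple trend.
(D) H (period 1, group 1) vs Rb (period 5, group 1): the stated order agrees with the simple trend.
The exception is (B): adding an electron to P's half-filled 3p³ is unfavourable, so Si (3p²) has the more exothermic EA.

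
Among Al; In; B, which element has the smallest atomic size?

B

B is in period 2, group 13; Al is in period 3, group 13; In is in period 5, group 13.
Across a period the added protons contract the valence shell; down a group each new principal shell makes the atom larger.
All are in group 13, so atomic radius increases down the group.
The smallest atomic size among these belongs to B.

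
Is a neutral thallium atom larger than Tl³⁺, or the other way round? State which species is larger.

Forming Tl³⁺ removes 3 electrons from Tl. Fewer electrons for the same nuclear charge means less shielding and a higher Z_eff on the remaining electrons, and for main-group metals the entire outer shell is lost.
A cation is smaller than its parent atom: Tl³⁺ < Tl.

Tl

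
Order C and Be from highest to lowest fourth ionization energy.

Be > C

The fourth ionization energy removes an electron from the +3 ion. For each element: C³⁺ still has 1 valence electron; Be³⁺ is already 1 electron into the core.
Core electrons are held far more tightly than valence electrons, so Be tops the IE_4 order.
Tabulated IE_4 (kJ/mol): C 6223, Be 21007.
Hence IE_4: C < Be.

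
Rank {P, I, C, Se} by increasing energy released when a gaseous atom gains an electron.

P < C < Se < I

EA tends to increase across a period and decrease down a group, though the pattern is less regular than for IE or radius.
A diagonal step moves right (one effect) and down (the opposite effect) at once.
C > P: period and group pull opposite ways; the down-group shift dominates (122 vs 72 kJ/mol).
Se > C: the two effects oppose for this pair; the across-period effect wins (195 vs 122 kJ/mol).
I > Se: period and group pull opposite ways; the across-period shift dominates (295 vs 195 kJ/mol).
Approximate values (kJ/mol): C 122, P 72, Se 195, I 295.
So from lowest to highest: P < C < Se < I.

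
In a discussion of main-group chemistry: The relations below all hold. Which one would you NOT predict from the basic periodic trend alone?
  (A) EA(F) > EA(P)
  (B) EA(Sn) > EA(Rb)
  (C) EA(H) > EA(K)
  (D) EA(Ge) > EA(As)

The general trend: electron affinity increases across a period and decreases down a group.
(A) F (period 2, group 17) vs P (period 3, group 15): the stated order agrees with the simple trend.
(B) Sn (period 5, group 14) vs Rb (period 5, group 1): the stated order agrees with the simple trend.
(C) H (period 1, group 1) vs K (period 4, group 1): the stated order agrees with the simple trend.
(D) Ge (period 4, group 14) vs As (period 4, group 15): the stated order contradicts the simple trend.
The exception is (D): adding an electron to As's half-filled 4p³ is unfavourable, so Ge (4p²) has the more exothermic EA.

(D)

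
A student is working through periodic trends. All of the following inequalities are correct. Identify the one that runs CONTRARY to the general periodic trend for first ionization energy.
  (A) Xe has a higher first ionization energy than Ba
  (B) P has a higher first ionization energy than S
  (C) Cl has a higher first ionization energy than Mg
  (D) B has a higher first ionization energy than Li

(B)

The general trend: first ionization energy increases across a period and decreases down a group.
(A) Xe (period 5, group 18) vs Ba (period 6, group 2): the stated order agrees with the simple trend.
(B) P (period 3, group 15) vs S (period 3, group 16): the stated order contradicts the simple trend.
(C) Cl (period 3, group 17) vs Mg (period 3, group 2): the stated order agrees with the simple trend.
(D) B (period 2, group 13) vs Li (period 2, group 1): the stated order agrees with the simple trend.
The exception is (B): S (3p⁴) ionizes more easily than half-filled P (3p³) because the paired 3p electron in S is pushed out by e⁻–e⁻ repulsion.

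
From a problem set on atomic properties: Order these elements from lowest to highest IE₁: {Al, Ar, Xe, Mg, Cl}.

Al < Mg < Xe < Cl < Ar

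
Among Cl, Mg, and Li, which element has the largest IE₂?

Li

IE_2 is the cost of taking one more electron from the +1 cation: Cl⁺ still has 6 valence electrons; Mg⁺ still has 1 valence electron; Li⁺ is the bare [He] core.
Core electrons are held far more tightly than valence electrons, so Li tops the IE_2 order.
Valence configurations: Cl⁺ [Ne]3s²3p⁴, Mg⁺ [Ne]3s¹.
Tabulated IE_2 (kJ/mol): Cl 2298, Mg 1451, Li 7298.
So the second ionization energies run Mg < Cl < Li.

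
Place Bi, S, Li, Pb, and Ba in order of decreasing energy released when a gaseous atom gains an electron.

S, Bi, Li, Pb, Ba

Li is in period 2, group 1; S is in period 3, group 16; Ba is in period 6, group 2; Pb is in period 6, group 14; Bi is in period 6, group 15.
Adding an electron releases more energy for atoms nearer the top right (short of the noble gases).
These span different periods and groups, so the two trends combine.
Pb > Ba: Pb lies to the right of Ba in period 6, so the across-period effect alone puts Pb higher.
Li > Pb: the two effects oppose for this pair; the down-group effect wins (60 vs 35 kJ/mol).
Bi > Li: the two effects oppose for this pair; the across-period effect wins (91 vs 60 kJ/mol).
S > Bi: relative to Bi, both the across-period and down-group shifts push S's electron affinity up.
Approximate values (kJ/mol): Li 60, S 200, Ba 14, Pb 35, Bi 91.
So from highest to lowest: S > Bi > Li > Pb > Ba.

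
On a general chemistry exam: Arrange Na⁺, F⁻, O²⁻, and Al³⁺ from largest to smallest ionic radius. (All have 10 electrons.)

O²⁻, F⁻, Na⁺, Al³⁺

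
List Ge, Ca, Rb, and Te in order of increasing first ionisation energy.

Rb < Ca < Ge < Te

First ionization energy rises across a period (greater Z_eff holds electrons more tightly) and falls down a group (valence electrons are farther from the nucleus).
Here both period and group differ, so the two effects have to be weighed against each other.
Ca > Rb: both effects reinforce here, so Ca is clearly the higher of the two.
Ge > Ca: Ge lies to the right of Ca in period 4, so the across-period effect alone puts Ge higher.
Te > Ge: period and group pull opposite ways; the across-period shift dominates (869 vs 762 kJ/mol).
Approximate values (kJ/mol): Ca 590, Ge 762, Rb 403, Te 869.
So from lowest to highest: Rb < Ca < Ge < Te.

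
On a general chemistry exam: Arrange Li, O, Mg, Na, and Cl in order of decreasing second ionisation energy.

Li, Na, O, Cl, Mg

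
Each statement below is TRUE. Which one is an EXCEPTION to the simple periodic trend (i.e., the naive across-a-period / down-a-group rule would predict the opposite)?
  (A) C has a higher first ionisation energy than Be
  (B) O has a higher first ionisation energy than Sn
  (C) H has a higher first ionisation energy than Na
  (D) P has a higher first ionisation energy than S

(D)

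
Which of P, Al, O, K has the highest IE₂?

O

IE_2 is the cost of taking one more electron from the +1 cation: P⁺ still has 4 valence electrons; Al⁺ still has 2 valence electrons; O⁺ still has 5 valence electrons; K⁺ is the bare [Ar] core.
Usually core removal costs more than valence removal, but here the competition is close: a tightly held n=2 valence electron can cost more to remove than an n=3 core electron, so the actual values have to decide it.
Valence configurations: P⁺ [Ne]3s²3p², Al⁺ [Ne]3s², O⁺ [He]2s²2p³.
The numbers (kJ/mol): P 1907, Al 1817, O 3388, K 3052.
So the second ionization energies run Al < P < K < O.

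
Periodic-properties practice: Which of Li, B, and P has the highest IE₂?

Li

The second ionization energy removes an electron from the +1 ion. For each element: Li⁺ is the bare [He] core; B⁺ still has 2 valence electrons; P⁺ still has 4 valence electrons.
Breaking into a closed-shell core is much more expensive than removing a leftover valence electron — Li has the largest IE_2 here.
Valence configurations: B⁺ [He]2s², P⁺ [Ne]3s²3p².
The numbers (kJ/mol): Li 7298, B 2427, P 1907.
Overall IE_2 order: P < B < Li.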